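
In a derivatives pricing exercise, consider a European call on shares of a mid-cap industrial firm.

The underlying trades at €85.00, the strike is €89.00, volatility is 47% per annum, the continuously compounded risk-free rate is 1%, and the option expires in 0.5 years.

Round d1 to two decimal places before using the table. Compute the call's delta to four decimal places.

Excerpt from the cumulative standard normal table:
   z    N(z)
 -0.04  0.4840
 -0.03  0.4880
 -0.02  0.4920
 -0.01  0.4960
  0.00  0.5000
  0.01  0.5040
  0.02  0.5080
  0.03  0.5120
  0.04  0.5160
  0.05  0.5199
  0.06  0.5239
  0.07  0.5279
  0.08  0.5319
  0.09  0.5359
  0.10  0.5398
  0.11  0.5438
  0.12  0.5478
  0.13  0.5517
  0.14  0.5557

0.5160

T = 0.5;  σ√T = 0.3323
d₁ = [ln(85/89) + (0.01 + 0.47²/2)·0.5] / 0.3323 = [-0.0460 + 0.0602] / 0.3323 = 0.0428 → 0.04
N(d₁) = N(0.04) = 0.5160
Δ_call = N(d₁) = 0.5160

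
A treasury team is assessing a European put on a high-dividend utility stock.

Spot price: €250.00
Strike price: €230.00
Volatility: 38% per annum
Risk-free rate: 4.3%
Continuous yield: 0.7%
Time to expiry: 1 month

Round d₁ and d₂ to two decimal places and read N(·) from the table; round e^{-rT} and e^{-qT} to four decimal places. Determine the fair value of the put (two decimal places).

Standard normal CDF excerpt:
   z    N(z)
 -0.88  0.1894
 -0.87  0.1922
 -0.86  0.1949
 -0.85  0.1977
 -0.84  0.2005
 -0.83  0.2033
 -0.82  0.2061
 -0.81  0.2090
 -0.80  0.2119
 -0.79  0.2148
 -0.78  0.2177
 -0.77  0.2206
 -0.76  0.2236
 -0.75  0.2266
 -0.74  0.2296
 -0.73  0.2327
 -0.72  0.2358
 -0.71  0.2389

€3.23

σ√T = 0.38·√0.08333 = 0.1097
d₁ = [ln(250/230) + (0.043 − 0.007 + 0.38²/2)·0.08333] / 0.1097 = [0.0834 + 0.0090] / 0.1097 = 0.8423 which rounds to 0.84
d₂ = d₁ − σ√T = 0.8423 − 0.1097 = 0.7326 which rounds to 0.73
exp(−qT) = exp(−0.007·0.08333) = 0.9994;  exp(−rT) = exp(−0.043·0.08333) = 0.9964
P = 230·0.9964·N(-0.73) − 250·0.9994·N(-0.84) = 230·0.9964·0.2327 − 250·0.9994·0.2005 = 53.3283 − 50.0949 = 3.2334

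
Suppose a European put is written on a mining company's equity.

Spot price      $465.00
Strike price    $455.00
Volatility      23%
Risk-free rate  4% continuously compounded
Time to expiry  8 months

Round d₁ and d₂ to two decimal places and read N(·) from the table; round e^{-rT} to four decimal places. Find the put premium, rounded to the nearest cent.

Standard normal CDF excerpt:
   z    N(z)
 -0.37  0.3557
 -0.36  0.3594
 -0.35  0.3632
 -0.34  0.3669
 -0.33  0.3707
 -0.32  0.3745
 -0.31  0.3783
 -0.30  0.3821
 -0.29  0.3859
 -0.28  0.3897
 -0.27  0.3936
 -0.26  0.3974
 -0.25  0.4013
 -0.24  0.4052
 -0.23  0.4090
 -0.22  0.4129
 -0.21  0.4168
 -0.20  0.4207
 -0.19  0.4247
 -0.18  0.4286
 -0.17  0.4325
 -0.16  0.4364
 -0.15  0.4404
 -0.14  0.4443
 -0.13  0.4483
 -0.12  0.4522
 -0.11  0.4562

T = 0.6667;  σ√T = 0.1878
d₁ = [ln(465/455) + (0.04 + 0.23²/2)·0.6667] / 0.1878 = [0.0217 + 0.0443] / 0.1878 = 0.3517 which rounds to 0.35
d₂ = d₁ − σ√T = 0.3517 − 0.1878 = 0.1639 which rounds to 0.16
exp(−rT) = exp(−0.04·0.6667) = 0.9737
N(−d₂) = N(-0.16) = 0.4364;  N(−d₁) = N(-0.35) = 0.3632
P = 455·0.9737·0.4364 − 465·0.3632 = 193.3398 − 168.8880 = 24.4518

$24.45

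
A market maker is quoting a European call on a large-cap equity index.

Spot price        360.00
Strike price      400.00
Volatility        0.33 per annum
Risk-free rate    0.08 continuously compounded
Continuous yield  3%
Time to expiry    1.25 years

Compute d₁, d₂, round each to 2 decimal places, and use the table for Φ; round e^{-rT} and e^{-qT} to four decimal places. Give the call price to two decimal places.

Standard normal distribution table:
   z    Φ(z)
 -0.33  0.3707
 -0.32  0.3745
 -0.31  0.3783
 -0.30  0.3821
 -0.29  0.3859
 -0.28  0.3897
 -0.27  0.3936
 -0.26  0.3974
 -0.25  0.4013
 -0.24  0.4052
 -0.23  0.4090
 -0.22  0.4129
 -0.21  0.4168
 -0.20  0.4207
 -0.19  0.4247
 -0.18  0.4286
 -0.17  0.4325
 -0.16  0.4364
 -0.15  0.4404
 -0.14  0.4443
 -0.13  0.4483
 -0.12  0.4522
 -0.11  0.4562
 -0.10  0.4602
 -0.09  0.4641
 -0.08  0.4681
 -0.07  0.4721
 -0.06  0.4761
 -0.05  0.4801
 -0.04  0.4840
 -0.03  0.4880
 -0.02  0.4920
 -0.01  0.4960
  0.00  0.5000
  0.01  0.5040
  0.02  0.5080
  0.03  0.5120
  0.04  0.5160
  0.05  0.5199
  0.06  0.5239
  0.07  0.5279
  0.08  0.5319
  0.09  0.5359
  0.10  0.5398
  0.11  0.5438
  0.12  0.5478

σ√T = 0.33 × 1.1180 = 0.3690
d₁ = [ln(360/400) + (0.08 − 0.03 + ½·0.33²)·1.25] / (σ√T) = (-0.1054 + 0.1306) / 0.3690 = 0.0683 ≈ 0.07
d₂ = 0.0683 − 0.3690 = -0.3006 ≈ -0.30
exp(−qT) = exp(−0.03·1.25) = 0.9632;  exp(−rT) = exp(−0.08·1.25) = 0.9048
N(d₁) = N(0.07) = 0.5279;  N(d₂) = N(-0.30) = 0.3821
C = 360·0.9632·0.5279 − 400·0.9048·0.3821 = 183.0504 − 138.2896 = 44.7607

44.76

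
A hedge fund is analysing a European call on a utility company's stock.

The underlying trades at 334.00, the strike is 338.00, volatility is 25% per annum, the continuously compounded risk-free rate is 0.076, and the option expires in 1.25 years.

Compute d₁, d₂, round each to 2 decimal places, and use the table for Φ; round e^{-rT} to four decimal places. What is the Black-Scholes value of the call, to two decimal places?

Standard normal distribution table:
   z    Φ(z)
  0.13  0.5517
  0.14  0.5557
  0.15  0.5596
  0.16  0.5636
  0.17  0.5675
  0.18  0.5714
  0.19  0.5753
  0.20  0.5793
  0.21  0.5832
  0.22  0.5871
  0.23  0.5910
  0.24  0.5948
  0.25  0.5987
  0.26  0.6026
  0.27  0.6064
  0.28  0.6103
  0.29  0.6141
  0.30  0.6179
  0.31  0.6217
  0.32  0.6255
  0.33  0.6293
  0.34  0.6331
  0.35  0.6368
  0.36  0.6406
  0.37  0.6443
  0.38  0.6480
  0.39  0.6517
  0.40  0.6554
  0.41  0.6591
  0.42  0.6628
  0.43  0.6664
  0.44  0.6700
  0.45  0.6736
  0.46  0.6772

50.54

σ√T = 0.25 × 1.1180 = 0.2795
d₁ = [ln(334/338) + (0.076 + ½·0.25²)·1.25] / (σ√T) = (-0.0119 + 0.1341) / 0.2795 = 0.4370 ≈ 0.44
d₂ = 0.4370 − 0.2795 = 0.1575 ≈ 0.16
exp(−rT) = exp(−0.076·1.25) = 0.9094
N(d₁) = N(0.44) = 0.6700;  N(d₂) = N(0.16) = 0.5636
C = 334·0.6700 − 338·0.9094·0.5636 = 223.7800 − 173.2378 = 50.5422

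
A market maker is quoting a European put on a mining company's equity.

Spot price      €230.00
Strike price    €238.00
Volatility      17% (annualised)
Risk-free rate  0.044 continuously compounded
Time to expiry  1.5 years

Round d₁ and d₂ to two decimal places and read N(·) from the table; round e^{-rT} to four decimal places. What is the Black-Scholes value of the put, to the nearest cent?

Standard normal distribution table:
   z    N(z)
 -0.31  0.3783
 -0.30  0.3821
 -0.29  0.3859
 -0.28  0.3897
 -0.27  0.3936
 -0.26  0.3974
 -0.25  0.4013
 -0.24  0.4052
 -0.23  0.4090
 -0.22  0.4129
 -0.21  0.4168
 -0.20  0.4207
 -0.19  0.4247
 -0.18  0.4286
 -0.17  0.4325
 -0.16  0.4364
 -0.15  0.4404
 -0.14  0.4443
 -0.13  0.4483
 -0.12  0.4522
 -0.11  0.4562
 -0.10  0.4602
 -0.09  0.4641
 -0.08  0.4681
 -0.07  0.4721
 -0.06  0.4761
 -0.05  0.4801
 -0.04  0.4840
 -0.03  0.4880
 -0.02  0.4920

σ√T = 0.17·√1.5 = 0.2082
d₁ = [ln(230/238) + (0.044 + 0.17²/2)·1.5] / 0.2082 = [-0.0342 + 0.0877] / 0.2082 = 0.2569 → 0.26
d₂ = d₁ − σ√T = 0.2569 − 0.2082 = 0.0487 → 0.05
e^(−rT) = e^(−0.044·1.5) = 0.9361
N(−d₂) = N(-0.05) = 0.4801;  N(−d₁) = N(-0.26) = 0.3974
P = 238·0.9361·0.4801 − 230·0.3974 = 106.9623 − 91.4020 = 15.5603

€15.56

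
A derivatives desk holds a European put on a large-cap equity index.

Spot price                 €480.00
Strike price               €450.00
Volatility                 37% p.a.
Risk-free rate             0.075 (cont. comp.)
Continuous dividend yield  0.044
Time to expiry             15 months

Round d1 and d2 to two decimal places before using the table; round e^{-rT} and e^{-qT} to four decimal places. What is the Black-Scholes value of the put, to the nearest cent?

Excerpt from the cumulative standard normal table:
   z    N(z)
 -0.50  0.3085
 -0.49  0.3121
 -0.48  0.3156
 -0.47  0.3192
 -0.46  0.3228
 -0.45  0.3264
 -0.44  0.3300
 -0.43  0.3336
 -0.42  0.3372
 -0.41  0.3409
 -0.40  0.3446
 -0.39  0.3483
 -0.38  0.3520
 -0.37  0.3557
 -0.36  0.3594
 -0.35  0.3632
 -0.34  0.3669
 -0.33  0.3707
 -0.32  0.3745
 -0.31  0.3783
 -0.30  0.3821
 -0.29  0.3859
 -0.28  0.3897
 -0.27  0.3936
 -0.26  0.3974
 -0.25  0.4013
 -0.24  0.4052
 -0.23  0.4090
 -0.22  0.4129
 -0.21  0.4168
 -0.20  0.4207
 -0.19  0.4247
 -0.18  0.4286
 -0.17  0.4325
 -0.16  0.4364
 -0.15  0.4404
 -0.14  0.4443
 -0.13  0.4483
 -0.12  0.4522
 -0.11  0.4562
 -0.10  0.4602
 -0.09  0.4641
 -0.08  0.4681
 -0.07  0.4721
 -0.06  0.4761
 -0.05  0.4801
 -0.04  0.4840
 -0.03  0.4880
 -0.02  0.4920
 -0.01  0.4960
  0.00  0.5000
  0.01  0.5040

σ√T = 0.37·√1.25 = 0.4137
d₁ = [ln(480/450) + (0.075 − 0.044 + ½·0.37²)·1.25] / (σ√T) = (0.0645 + 0.1243) / 0.4137 = 0.4565 ≈ 0.46
d₂ = 0.4565 − 0.4137 = 0.0429 ≈ 0.04
e^(−qT) = e^(−0.044·1.25) = 0.9465;  e^(−rT) = e^(−0.075·1.25) = 0.9105
P = 450·0.9105·N(-0.04) − 480·0.9465·N(-0.46) = 450·0.9105·0.4840 − 480·0.9465·0.3228 = 198.3069 − 146.6545 = 51.6524

€51.65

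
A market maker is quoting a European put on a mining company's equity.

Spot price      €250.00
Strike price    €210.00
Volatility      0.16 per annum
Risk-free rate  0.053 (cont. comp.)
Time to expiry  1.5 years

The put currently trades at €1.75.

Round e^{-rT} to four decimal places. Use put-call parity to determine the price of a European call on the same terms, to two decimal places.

e^(−rT) = e^(−0.053·1.5) = 0.9236
Put-call parity: C − P = S − K·e^(−rT) = 250 − 210·0.9236 = 250 − 193.9560 = 56.0440
C = P + (C − P) = 1.75 + (56.0440) = 57.7940

€57.79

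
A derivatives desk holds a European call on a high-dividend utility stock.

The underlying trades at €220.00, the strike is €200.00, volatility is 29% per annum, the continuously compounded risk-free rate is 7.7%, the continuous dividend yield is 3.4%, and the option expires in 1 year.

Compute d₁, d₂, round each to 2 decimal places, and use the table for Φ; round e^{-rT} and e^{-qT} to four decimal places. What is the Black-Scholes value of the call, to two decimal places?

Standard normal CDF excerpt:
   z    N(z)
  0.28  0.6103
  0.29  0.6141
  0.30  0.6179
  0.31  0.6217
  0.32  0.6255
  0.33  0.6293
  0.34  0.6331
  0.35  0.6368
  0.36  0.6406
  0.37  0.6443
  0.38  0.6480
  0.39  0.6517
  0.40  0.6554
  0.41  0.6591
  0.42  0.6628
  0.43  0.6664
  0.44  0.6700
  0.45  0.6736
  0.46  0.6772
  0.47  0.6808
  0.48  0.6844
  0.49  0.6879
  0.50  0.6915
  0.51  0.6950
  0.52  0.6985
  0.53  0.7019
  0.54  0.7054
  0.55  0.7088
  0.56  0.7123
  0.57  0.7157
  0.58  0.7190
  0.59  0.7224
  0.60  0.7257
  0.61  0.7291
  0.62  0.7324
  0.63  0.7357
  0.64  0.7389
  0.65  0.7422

T = 1;  σ√T = 0.2900
ln(S/K) + (r − q + σ²/2)T = ln(220/200) + (0.077 − 0.034 + 0.29²/2)·1 = 0.0953 + 0.0850 = 0.1804
d₁ = 0.1804 / 0.2900 = 0.6219 which rounds to 0.62
d₂ = d₁ − σ√T = 0.6219 − 0.2900 = 0.3319 which rounds to 0.33
exp(−qT) = exp(−0.034·1) = 0.9666;  exp(−rT) = exp(−0.077·1) = 0.9259
N(d₁) = N(0.62) = 0.7324;  N(d₂) = N(0.33) = 0.6293
C = 220·0.9666·0.7324 − 200·0.9259·0.6293 = 155.7463 − 116.5338 = 39.2126

€39.21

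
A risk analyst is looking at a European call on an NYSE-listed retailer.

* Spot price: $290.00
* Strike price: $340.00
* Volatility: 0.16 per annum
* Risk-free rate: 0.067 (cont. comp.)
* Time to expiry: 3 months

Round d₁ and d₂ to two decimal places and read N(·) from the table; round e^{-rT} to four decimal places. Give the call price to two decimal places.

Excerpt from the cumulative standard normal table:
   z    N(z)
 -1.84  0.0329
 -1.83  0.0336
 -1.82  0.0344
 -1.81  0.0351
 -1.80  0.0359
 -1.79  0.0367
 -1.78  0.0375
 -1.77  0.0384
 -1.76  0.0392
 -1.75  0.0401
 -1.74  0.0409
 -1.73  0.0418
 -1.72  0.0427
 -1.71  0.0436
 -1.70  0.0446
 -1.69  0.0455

T = 0.25;  σ√T = 0.0800
ln(S/K) + (r + σ²/2)T = ln(290/340) + (0.067 + 0.16²/2)·0.25 = -0.1591 + 0.0200 = -0.1391
d₁ = -0.1391 / 0.0800 = -1.7389 which rounds to -1.74
d₂ = d₁ − σ√T = -1.7389 − 0.0800 = -1.8189 which rounds to -1.82
e^(−rT) = e^(−0.067·0.25) = 0.9834
N(d₁) = N(-1.74) = 0.0409;  N(d₂) = N(-1.82) = 0.0344
C = 290·0.0409 − 340·0.9834·0.0344 = 11.8610 − 11.5018 = 0.3592

$0.36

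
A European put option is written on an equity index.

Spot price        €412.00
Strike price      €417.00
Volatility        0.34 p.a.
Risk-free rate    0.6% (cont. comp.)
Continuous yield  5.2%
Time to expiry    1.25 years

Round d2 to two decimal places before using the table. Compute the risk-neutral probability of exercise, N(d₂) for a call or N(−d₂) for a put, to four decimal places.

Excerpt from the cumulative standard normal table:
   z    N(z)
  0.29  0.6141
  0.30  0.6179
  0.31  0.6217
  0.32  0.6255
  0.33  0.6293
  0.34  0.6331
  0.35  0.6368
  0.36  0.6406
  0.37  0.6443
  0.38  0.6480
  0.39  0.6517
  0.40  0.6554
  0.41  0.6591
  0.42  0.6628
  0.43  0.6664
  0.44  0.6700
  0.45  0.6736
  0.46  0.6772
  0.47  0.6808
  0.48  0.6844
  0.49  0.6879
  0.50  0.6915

σ√T = 0.34·√1.25 = 0.3801
d₁ = [ln(412/417) + (0.006 − 0.052 + ½·0.34²)·1.25] / (σ√T) = (-0.0121 + 0.0148) / 0.3801 = 0.0071 → 0.01
d₂ = 0.0071 − 0.3801 = -0.3731 → -0.37
Risk-neutral Pr[S_T < K] = N(−d₂) = N(0.37) = 0.6443

0.6443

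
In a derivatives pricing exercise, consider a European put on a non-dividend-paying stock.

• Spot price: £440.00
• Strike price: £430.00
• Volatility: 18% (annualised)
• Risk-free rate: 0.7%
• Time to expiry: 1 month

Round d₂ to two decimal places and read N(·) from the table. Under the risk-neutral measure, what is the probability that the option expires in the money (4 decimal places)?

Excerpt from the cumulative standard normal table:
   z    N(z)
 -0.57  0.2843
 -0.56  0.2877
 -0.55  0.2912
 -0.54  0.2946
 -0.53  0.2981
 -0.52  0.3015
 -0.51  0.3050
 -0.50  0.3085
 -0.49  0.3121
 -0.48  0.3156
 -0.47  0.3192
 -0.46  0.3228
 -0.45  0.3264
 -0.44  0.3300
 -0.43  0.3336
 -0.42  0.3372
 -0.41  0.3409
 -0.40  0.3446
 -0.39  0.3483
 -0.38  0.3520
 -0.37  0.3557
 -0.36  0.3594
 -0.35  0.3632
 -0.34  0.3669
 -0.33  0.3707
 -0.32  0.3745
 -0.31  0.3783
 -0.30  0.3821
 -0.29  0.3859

T = 0.08333;  σ√T = 0.0520
d₁ = [ln(440/430) + (0.007 + ½·0.18²)·0.08333] / (σ√T) = (0.0230 + 0.0019) / 0.0520 = 0.4796 which rounds to 0.48
d₂ = 0.4796 − 0.0520 = 0.4277 which rounds to 0.43
Risk-neutral Pr[S_T < K] = N(−d₂) = N(-0.43) = 0.3336

0.3336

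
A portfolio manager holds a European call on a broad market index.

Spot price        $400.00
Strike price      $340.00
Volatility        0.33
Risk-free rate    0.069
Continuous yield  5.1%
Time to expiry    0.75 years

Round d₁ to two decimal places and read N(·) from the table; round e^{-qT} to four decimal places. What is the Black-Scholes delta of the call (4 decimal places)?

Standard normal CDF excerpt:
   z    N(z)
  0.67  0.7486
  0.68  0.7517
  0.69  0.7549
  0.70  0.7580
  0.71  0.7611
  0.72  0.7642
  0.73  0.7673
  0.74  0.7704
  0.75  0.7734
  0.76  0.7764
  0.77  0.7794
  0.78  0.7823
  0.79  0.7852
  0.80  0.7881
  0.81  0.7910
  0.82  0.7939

σ√T = 0.33 × 0.8660 = 0.2858
d₁ = [ln(400/340) + (0.069 − 0.051 + ½·0.33²)·0.75] / (σ√T) = (0.1625 + 0.0543) / 0.2858 = 0.7588 ⇒ 0.76
N(d₁) = N(0.76) = 0.7764
Δ_call = exp(−qT)·N(d₁) = 0.9625·0.7764 = 0.7473

0.7473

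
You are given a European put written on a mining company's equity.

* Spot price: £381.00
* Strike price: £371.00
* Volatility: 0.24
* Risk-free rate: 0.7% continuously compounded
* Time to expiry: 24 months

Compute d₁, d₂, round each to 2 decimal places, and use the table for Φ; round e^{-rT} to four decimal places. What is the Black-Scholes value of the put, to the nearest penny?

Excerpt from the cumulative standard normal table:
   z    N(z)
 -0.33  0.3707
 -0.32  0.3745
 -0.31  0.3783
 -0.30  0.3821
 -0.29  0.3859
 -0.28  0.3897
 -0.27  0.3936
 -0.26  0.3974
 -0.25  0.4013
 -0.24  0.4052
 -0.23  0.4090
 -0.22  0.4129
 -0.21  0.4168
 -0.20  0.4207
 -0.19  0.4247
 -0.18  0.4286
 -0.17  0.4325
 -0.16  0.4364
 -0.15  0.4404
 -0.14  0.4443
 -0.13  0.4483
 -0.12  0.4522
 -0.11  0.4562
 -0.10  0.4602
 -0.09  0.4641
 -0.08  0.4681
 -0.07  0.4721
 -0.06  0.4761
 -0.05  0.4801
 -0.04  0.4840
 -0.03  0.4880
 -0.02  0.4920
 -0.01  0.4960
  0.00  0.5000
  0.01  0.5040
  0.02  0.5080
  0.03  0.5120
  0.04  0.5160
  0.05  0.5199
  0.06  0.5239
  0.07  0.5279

σ√T = 0.24·√2 = 0.3394
d₁ = [ln(381/371) + (0.007 + 0.24²/2)·2] / 0.3394 = [0.0266 + 0.0716] / 0.3394 = 0.2893 → 0.29
d₂ = d₁ − σ√T = 0.2893 − 0.3394 = -0.0501 → -0.05
exp(−rT) = exp(−0.007·2) = 0.9861
P = 371·0.9861·N(0.05) − 381·N(-0.29) = 371·0.9861·0.5199 − 381·0.3859 = 190.2018 − 147.0279 = 43.1739

£43.17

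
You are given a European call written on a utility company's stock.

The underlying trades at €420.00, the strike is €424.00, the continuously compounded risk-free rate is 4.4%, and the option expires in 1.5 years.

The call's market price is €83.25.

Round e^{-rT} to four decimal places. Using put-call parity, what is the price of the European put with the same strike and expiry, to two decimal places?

e^(−rT) = e^(−0.044·1.5) = 0.9361
Put-call parity: C − P = S − K·e^(−rT) = 420 − 424·0.9361 = 420 − 396.9064 = 23.0936
P = C − (C − P) = 83.25 − (23.0936) = 60.1564

€60.16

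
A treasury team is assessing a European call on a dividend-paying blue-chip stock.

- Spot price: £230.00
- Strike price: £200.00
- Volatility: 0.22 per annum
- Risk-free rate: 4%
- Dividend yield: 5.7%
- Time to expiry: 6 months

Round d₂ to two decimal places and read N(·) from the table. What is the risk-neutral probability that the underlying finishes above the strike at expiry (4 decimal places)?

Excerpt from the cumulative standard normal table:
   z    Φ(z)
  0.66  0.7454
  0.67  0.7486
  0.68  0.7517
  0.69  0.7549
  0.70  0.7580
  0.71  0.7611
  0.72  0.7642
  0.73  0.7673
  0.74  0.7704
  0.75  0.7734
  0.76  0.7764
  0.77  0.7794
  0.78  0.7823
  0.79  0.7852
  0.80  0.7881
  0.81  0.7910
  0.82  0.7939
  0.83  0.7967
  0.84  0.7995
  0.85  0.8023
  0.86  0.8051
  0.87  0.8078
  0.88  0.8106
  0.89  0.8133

0.7794

σ√T = 0.22·√0.5 = 0.1556
d₁ = [ln(230/200) + (0.04 − 0.057 + 0.22²/2)·0.5] / 0.1556 = [0.1398 + 0.0036] / 0.1556 = 0.9216 ≈ 0.92
d₂ = d₁ − σ√T = 0.9216 − 0.1556 = 0.7660 ≈ 0.77
Risk-neutral Pr[S_T > K] = N(d₂) = N(0.77) = 0.7794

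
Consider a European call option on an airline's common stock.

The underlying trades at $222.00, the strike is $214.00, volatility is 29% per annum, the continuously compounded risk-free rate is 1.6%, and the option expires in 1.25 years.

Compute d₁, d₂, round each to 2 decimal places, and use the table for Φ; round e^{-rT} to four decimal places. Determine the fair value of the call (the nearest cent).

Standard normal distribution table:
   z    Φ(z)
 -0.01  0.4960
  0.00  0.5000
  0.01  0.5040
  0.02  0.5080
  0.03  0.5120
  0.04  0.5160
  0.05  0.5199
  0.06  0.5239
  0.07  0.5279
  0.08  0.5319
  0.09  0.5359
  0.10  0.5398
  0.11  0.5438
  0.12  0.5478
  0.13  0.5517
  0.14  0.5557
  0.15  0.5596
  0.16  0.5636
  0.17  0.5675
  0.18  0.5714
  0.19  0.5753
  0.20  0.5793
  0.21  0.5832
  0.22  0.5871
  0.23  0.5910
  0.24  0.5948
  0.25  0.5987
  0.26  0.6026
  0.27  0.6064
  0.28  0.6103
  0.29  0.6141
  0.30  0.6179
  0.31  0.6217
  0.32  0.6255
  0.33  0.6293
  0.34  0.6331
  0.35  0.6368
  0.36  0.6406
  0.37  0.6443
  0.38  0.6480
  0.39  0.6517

σ√T = 0.29 × 1.1180 = 0.3242
d₁ = [ln(222/214) + (0.016 + 0.29²/2)·1.25] / 0.3242 = [0.0367 + 0.0726] / 0.3242 = 0.3370 → 0.34
d₂ = d₁ − σ√T = 0.3370 − 0.3242 = 0.0128 → 0.01
exp(−rT) = exp(−0.016·1.25) = 0.9802
N(d₁) = N(0.34) = 0.6331;  N(d₂) = N(0.01) = 0.5040
C = 222·0.6331 − 214·0.9802·0.5040 = 140.5482 − 105.7205 = 34.8277

$34.83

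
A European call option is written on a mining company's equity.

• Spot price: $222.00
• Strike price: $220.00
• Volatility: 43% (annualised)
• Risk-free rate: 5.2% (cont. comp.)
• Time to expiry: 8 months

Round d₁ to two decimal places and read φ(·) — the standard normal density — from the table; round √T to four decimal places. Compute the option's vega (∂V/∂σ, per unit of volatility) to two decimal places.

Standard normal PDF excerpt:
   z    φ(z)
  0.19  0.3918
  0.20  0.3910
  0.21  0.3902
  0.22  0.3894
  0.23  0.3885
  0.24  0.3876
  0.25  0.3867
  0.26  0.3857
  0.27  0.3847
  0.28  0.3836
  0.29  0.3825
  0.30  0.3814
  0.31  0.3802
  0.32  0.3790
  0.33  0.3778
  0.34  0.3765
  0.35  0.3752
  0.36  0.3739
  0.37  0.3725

69.13

σ√T = 0.43 × 0.8165 = 0.3511
ln(S/K) + (r + σ²/2)T = ln(222/220) + (0.052 + 0.43²/2)·0.6667 = 0.0090 + 0.0963 = 0.1053
d₁ = 0.1053 / 0.3511 = 0.3001 ⇒ 0.30
√T = √0.6667 = 0.8165
φ(d₁) = φ(0.30) = 0.3814
vega = S·φ(d₁)·√T = 222·0.3814·0.8165 = 69.1337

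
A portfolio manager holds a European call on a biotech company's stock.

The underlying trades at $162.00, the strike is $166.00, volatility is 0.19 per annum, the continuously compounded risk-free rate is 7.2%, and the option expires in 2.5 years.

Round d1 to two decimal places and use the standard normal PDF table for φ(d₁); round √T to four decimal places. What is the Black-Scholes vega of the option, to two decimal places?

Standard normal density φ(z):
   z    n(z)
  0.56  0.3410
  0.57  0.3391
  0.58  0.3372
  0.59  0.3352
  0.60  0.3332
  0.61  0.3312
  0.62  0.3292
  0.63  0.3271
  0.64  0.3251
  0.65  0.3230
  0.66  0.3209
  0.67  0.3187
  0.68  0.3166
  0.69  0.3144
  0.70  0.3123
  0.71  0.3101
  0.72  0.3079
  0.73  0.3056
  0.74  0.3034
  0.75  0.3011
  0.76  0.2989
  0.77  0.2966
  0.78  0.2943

σ√T = 0.19·√2.5 = 0.3004
d₁ = [ln(162/166) + (0.072 + 0.19²/2)·2.5] / 0.3004 = [-0.0244 + 0.2251] / 0.3004 = 0.6682 ≈ 0.67
√T = √2.5 = 1.5811
φ(d₁) = φ(0.67) = 0.3187
vega = S·φ(d₁)·√T = 162·0.3187·1.5811 = 81.6312

81.63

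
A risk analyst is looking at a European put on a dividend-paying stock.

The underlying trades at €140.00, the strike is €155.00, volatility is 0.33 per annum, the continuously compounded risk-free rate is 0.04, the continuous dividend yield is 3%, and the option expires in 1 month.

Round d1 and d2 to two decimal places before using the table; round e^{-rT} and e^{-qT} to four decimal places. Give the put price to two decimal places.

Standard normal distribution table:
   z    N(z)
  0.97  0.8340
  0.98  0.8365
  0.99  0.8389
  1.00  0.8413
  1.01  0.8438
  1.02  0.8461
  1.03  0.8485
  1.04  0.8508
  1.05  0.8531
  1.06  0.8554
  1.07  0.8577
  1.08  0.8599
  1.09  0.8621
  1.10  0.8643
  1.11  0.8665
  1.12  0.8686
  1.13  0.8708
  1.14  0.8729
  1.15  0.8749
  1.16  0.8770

T = 0.08333;  σ√T = 0.0953
d₁ = [ln(140/155) + (0.04 − 0.03 + ½·0.33²)·0.08333] / (σ√T) = (-0.1018 + 0.0054) / 0.0953 = -1.0121 ⇒ -1.01
d₂ = -1.0121 − 0.0953 = -1.1073 ⇒ -1.11
e^(−qT) = e^(−0.03·0.08333) = 0.9975;  e^(−rT) = e^(−0.04·0.08333) = 0.9967
N(−d₂) = N(1.11) = 0.8665;  N(−d₁) = N(1.01) = 0.8438
P = 155·0.9967·0.8665 − 140·0.9975·0.8438 = 133.8643 − 117.8367 = 16.0276

€16.03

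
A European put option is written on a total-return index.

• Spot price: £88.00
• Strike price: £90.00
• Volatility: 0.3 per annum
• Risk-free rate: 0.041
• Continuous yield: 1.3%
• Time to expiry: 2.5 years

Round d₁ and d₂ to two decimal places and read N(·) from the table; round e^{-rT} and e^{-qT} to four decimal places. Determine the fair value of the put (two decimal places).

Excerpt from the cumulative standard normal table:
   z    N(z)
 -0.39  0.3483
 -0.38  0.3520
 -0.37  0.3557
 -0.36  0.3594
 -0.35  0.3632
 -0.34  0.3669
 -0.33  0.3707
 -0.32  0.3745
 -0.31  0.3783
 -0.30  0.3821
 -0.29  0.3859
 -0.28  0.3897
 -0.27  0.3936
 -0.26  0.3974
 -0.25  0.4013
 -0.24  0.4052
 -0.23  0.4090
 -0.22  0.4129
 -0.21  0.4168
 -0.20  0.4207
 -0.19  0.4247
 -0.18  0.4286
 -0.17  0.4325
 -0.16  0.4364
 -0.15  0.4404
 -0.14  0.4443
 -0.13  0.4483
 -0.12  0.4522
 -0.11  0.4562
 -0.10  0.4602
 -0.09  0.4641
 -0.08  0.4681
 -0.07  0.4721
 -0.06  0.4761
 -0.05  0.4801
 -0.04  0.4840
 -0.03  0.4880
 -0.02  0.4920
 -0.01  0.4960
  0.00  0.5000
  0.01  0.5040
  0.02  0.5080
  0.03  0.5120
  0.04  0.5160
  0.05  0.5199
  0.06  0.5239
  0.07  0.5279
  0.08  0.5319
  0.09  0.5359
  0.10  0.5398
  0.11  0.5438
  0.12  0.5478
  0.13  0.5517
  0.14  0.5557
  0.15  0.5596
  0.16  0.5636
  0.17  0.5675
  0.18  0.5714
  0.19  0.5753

£13.89

σ√T = 0.3·√2.5 = 0.4743
ln(S/K) + (r − q + σ²/2)T = ln(88/90) + (0.041 − 0.013 + 0.3²/2)·2.5 = -0.0225 + 0.1825 = 0.1600
d₁ = 0.1600 / 0.4743 = 0.3374 which rounds to 0.34
d₂ = d₁ − σ√T = 0.3374 − 0.4743 = -0.1370 which rounds to -0.14
exp(−qT) = exp(−0.013·2.5) = 0.9680;  exp(−rT) = exp(−0.041·2.5) = 0.9026
N(−d₂) = N(0.14) = 0.5557;  N(−d₁) = N(-0.34) = 0.3669
P = 90·0.9026·0.5557 − 88·0.9680·0.3669 = 45.1417 − 31.2540 = 13.8877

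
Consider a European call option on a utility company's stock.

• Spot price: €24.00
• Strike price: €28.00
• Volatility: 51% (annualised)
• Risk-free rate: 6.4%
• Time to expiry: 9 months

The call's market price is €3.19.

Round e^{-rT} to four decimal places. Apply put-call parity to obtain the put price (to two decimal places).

e^(−rT) = e^(−0.064·0.75) = 0.9531
Put-call parity: C − P = S − K·e^(−rT) = 24 − 28·0.9531 = 24 − 26.6868 = -2.6868
P = C − (C − P) = 3.19 − (-2.6868) = 5.8768

€5.88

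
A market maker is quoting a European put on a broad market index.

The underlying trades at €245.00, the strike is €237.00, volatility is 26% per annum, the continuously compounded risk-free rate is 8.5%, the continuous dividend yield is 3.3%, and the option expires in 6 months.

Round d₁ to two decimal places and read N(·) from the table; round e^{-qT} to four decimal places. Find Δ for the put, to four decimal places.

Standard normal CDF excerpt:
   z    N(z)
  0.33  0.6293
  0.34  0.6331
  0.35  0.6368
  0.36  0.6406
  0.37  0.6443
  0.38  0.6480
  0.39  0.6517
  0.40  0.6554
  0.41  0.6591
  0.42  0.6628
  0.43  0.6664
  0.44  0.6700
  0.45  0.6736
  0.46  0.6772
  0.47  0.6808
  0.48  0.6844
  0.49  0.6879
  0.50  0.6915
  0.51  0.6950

σ√T = 0.26·√0.5 = 0.1838
d₁ = [ln(245/237) + (0.085 − 0.033 + ½·0.26²)·0.5] / (σ√T) = (0.0332 + 0.0429) / 0.1838 = 0.4139 → 0.41
N(d₁) = N(0.41) = 0.6591
Δ_put = exp(−qT)·(N(d₁) − 1) = 0.9836·(0.6591 − 1) = -0.3353

-0.3353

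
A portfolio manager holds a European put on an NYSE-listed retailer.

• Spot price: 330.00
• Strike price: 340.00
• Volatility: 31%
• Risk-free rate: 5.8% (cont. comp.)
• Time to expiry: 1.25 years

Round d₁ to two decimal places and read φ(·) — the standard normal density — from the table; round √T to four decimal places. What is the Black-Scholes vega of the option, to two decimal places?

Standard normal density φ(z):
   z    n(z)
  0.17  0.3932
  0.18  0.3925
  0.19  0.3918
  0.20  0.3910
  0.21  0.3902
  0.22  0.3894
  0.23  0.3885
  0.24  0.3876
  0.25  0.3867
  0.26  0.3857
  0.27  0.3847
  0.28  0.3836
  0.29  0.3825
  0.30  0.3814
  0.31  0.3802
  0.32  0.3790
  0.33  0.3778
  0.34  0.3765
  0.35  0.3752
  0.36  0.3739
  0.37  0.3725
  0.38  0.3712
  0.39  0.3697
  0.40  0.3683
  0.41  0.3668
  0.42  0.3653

T = 1.25;  σ√T = 0.3466
d₁ = [ln(330/340) + (0.058 + 0.31²/2)·1.25] / 0.3466 = [-0.0299 + 0.1326] / 0.3466 = 0.2963 → 0.30
√T = √1.25 = 1.1180
φ(d₁) = φ(0.30) = 0.3814
vega = S·φ(d₁)·√T = 330·0.3814·1.1180 = 140.7137
(Vega is the same for a European call and put with the same parameters.)

140.71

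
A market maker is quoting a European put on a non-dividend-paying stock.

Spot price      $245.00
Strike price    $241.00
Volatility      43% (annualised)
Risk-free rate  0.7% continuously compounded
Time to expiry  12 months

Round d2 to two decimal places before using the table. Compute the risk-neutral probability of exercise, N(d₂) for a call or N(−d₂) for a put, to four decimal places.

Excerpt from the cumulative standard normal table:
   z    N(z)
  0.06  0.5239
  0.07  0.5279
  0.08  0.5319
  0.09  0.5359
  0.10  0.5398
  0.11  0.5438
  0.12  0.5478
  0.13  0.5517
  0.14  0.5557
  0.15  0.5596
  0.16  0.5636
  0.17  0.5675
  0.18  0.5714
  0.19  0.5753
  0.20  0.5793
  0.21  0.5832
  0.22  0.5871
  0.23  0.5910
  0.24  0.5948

σ√T = 0.43 × 1.0000 = 0.4300
d₁ = [ln(245/241) + (0.007 + 0.43²/2)·1] / 0.4300 = [0.0165 + 0.0994] / 0.4300 = 0.2696 ⇒ 0.27
d₂ = d₁ − σ√T = 0.2696 − 0.4300 = -0.1604 ⇒ -0.16
Risk-neutral Pr[S_T < K] = N(−d₂) = N(0.16) = 0.5636

0.5636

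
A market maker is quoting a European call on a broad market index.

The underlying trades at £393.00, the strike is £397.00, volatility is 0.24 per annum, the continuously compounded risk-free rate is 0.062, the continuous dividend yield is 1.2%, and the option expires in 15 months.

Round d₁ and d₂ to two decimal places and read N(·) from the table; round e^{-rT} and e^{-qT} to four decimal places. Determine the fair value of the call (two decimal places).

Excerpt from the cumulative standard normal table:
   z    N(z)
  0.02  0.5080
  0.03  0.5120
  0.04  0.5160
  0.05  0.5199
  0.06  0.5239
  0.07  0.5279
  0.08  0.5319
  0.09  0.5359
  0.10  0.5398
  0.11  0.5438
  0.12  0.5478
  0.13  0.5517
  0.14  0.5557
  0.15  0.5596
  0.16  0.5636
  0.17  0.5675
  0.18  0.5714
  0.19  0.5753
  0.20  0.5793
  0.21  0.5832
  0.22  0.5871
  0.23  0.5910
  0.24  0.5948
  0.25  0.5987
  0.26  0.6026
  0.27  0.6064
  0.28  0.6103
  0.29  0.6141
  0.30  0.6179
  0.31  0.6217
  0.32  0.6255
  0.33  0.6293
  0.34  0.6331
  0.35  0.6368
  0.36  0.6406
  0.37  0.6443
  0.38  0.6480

£51.16

σ√T = 0.24 × 1.1180 = 0.2683
d₁ = [ln(393/397) + (0.062 − 0.012 + 0.24²/2)·1.25] / 0.2683 = [-0.0101 + 0.0985] / 0.2683 = 0.3293 → 0.33
d₂ = d₁ − σ√T = 0.3293 − 0.2683 = 0.0610 → 0.06
e^(−qT) = e^(−0.012·1.25) = 0.9851;  e^(−rT) = e^(−0.062·1.25) = 0.9254
N(d₁) = N(0.33) = 0.6293;  N(d₂) = N(0.06) = 0.5239
C = 393·0.9851·0.6293 − 397·0.9254·0.5239 = 243.6299 − 192.4724 = 51.1575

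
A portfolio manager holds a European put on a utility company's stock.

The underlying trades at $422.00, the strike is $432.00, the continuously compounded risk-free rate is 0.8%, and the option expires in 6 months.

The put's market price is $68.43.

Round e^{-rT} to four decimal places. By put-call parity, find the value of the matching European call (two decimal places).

exp(−rT) = exp(−0.008·0.5) = 0.9960
Put-call parity: C − P = S − K·e^(−rT) = 422 − 432·0.9960 = 422 − 430.2720 = -8.2720
C = P + (C − P) = 68.43 + (-8.2720) = 60.1580

$60.16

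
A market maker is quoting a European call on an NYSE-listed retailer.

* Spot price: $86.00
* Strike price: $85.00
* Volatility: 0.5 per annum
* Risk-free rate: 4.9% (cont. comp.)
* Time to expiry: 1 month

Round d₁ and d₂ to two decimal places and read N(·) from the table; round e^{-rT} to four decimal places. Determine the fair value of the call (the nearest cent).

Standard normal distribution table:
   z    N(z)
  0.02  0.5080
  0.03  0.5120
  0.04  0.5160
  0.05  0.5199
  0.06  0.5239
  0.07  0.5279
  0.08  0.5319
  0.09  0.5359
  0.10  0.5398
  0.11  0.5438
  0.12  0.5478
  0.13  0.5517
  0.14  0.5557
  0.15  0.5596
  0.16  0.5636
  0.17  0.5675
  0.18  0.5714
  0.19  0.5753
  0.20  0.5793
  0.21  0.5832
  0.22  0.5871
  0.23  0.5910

T = 0.08333;  σ√T = 0.1443
d₁ = [ln(86/85) + (0.049 + 0.5²/2)·0.08333] / 0.1443 = [0.0117 + 0.0145] / 0.1443 = 0.1815 which rounds to 0.18
d₂ = d₁ − σ√T = 0.1815 − 0.1443 = 0.0372 which rounds to 0.04
e^(−rT) = e^(−0.049·0.08333) = 0.9959
N(d₁) = N(0.18) = 0.5714;  N(d₂) = N(0.04) = 0.5160
C = 86·0.5714 − 85·0.9959·0.5160 = 49.1404 − 43.6802 = 5.4602

$5.46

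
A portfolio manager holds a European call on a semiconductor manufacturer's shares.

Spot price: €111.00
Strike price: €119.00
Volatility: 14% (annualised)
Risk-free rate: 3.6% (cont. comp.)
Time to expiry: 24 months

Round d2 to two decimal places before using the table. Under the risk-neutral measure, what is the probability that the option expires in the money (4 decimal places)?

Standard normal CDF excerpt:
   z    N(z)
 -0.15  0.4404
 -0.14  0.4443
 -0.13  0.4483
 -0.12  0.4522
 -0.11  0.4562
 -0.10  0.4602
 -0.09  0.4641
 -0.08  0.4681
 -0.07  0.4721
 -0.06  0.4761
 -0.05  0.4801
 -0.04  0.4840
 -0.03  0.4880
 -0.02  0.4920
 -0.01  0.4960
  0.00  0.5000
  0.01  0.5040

T = 2;  σ√T = 0.1980
d₁ = [ln(111/119) + (0.036 + 0.14²/2)·2] / 0.1980 = [-0.0696 + 0.0916] / 0.1980 = 0.1112 which rounds to 0.11
d₂ = d₁ − σ√T = 0.1112 − 0.1980 = -0.0868 which rounds to -0.09
Pr(exercise) under Q = N(d₂) = 0.4641

0.4641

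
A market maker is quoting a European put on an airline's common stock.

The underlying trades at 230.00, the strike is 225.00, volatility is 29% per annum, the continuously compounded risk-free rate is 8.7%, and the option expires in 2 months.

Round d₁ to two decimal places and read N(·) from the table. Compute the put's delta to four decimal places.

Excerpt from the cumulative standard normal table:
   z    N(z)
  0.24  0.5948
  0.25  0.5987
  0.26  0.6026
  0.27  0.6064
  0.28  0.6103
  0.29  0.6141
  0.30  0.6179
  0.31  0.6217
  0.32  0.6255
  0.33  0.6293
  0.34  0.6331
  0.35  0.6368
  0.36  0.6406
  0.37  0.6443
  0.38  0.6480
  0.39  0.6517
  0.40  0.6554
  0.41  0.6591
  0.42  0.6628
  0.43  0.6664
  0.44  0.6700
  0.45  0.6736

-0.3557

σ√T = 0.29 × 0.4082 = 0.1184
d₁ = [ln(230/225) + (0.087 + 0.29²/2)·0.1667] / 0.1184 = [0.0220 + 0.0215] / 0.1184 = 0.3673 ≈ 0.37
N(d₁) = N(0.37) = 0.6443
Δ_put = N(d₁) − 1 = 0.6443 − 1 = -0.3557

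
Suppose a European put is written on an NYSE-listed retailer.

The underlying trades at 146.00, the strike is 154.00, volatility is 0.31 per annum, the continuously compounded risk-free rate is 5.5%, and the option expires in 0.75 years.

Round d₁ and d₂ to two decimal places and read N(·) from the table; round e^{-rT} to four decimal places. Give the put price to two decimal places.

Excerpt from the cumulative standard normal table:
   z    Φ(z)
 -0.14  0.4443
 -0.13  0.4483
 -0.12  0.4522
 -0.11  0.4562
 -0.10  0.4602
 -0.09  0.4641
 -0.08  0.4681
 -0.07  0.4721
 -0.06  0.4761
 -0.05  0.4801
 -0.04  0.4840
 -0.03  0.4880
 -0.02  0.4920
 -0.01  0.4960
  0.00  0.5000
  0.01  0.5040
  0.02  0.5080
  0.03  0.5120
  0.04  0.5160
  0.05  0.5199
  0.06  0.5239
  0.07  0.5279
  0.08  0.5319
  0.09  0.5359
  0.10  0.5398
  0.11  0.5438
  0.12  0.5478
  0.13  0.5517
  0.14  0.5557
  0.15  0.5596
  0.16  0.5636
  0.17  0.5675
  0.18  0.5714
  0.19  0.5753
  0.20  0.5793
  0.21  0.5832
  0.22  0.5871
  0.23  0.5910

16.68

σ√T = 0.31·√0.75 = 0.2685
d₁ = [ln(146/154) + (0.055 + 0.31²/2)·0.75] / 0.2685 = [-0.0533 + 0.0773] / 0.2685 = 0.0892 ≈ 0.09
d₂ = d₁ − σ√T = 0.0892 − 0.2685 = -0.1793 ≈ -0.18
exp(−rT) = exp(−0.055·0.75) = 0.9596
N(−d₂) = N(0.18) = 0.5714;  N(−d₁) = N(-0.09) = 0.4641
P = 154·0.9596·0.5714 − 146·0.4641 = 84.4406 − 67.7586 = 16.6820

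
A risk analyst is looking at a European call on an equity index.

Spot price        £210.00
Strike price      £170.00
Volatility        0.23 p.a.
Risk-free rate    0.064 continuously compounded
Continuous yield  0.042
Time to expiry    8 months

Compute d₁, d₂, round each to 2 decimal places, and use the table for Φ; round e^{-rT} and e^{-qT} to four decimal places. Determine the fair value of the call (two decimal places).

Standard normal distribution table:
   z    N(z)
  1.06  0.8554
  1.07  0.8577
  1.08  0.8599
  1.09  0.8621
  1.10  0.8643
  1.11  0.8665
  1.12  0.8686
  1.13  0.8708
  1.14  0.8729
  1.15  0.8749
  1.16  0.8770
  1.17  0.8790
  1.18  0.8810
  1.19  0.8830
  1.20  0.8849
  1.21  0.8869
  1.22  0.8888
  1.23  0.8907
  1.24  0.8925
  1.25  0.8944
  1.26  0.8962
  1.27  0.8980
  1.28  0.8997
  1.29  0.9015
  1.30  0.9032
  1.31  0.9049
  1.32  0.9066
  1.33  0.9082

σ√T = 0.23·√0.6667 = 0.1878
d₁ = [ln(210/170) + (0.064 − 0.042 + 0.23²/2)·0.6667] / 0.1878 = [0.2113 + 0.0323] / 0.1878 = 1.2972 ⇒ 1.30
d₂ = d₁ − σ√T = 1.2972 − 0.1878 = 1.1094 ⇒ 1.11
exp(−qT) = exp(−0.042·0.6667) = 0.9724;  exp(−rT) = exp(−0.064·0.6667) = 0.9582
N(d₁) = N(1.30) = 0.9032;  N(d₂) = N(1.11) = 0.8665
C = 210·0.9724·0.9032 − 170·0.9582·0.8665 = 184.4371 − 141.1477 = 43.2894

£43.29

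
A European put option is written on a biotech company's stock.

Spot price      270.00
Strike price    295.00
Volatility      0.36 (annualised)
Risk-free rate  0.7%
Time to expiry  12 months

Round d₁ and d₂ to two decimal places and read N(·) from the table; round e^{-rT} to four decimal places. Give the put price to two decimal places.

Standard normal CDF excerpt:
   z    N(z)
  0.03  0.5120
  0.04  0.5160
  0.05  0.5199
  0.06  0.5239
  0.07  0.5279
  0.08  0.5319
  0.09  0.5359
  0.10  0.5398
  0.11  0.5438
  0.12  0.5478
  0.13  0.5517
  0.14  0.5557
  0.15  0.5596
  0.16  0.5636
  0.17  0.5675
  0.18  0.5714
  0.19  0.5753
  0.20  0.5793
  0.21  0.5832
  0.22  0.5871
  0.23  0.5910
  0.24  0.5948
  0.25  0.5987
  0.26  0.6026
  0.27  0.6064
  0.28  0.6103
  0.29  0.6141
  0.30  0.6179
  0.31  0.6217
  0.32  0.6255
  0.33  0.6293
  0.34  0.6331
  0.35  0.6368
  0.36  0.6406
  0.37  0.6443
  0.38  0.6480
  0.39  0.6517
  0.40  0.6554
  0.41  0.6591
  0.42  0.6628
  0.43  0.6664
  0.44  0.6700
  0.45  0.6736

σ√T = 0.36·√1 = 0.3600
d₁ = [ln(270/295) + (0.007 + 0.36²/2)·1] / 0.3600 = [-0.0886 + 0.0718] / 0.3600 = -0.0465 ⇒ -0.05
d₂ = d₁ − σ√T = -0.0465 − 0.3600 = -0.4065 ⇒ -0.41
e^(−rT) = e^(−0.007·1) = 0.9930
N(−d₂) = N(0.41) = 0.6591;  N(−d₁) = N(0.05) = 0.5199
P = 295·0.9930·0.6591 − 270·0.5199 = 193.0735 − 140.3730 = 52.7005

52.70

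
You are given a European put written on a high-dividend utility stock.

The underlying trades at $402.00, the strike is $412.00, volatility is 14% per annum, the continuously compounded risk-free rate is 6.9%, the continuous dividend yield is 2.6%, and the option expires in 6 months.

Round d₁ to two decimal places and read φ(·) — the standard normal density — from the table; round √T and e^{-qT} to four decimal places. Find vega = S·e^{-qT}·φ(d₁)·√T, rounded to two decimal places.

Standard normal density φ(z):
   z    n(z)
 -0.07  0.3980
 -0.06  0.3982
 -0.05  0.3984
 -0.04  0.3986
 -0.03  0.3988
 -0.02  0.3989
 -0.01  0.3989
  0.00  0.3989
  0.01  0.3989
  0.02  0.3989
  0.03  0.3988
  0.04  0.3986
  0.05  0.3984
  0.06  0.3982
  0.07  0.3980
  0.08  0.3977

σ√T = 0.14·√0.5 = 0.0990
d₁ = [ln(402/412) + (0.069 − 0.026 + 0.14²/2)·0.5] / 0.0990 = [-0.0246 + 0.0264] / 0.0990 = 0.0185 ≈ 0.02
√T = √0.5 = 0.7071
φ(d₁) = φ(0.02) = 0.3989
e^(−qT) = e^(−0.026·0.5) = 0.9871
vega = S·e^(−qT)·φ(d₁)·√T = 402·0.9871·0.3989·0.7071 = 111.9263

111.93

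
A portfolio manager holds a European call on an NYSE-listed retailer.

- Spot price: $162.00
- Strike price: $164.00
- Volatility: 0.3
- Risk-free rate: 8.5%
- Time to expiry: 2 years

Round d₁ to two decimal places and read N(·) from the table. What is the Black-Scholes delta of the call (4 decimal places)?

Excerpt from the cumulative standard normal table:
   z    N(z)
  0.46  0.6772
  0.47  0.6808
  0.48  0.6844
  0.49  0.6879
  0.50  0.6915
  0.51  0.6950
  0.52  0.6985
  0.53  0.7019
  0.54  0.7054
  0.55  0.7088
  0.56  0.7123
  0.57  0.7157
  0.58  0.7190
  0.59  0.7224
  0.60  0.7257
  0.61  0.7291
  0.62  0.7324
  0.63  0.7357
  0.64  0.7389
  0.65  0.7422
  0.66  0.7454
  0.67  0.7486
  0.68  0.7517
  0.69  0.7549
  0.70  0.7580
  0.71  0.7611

σ√T = 0.3·√2 = 0.4243
d₁ = [ln(162/164) + (0.085 + ½·0.3²)·2] / (σ√T) = (-0.0123 + 0.2600) / 0.4243 = 0.5839 which rounds to 0.58
N(d₁) = N(0.58) = 0.7190
Δ_call = N(d₁) = 0.7190

0.7190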